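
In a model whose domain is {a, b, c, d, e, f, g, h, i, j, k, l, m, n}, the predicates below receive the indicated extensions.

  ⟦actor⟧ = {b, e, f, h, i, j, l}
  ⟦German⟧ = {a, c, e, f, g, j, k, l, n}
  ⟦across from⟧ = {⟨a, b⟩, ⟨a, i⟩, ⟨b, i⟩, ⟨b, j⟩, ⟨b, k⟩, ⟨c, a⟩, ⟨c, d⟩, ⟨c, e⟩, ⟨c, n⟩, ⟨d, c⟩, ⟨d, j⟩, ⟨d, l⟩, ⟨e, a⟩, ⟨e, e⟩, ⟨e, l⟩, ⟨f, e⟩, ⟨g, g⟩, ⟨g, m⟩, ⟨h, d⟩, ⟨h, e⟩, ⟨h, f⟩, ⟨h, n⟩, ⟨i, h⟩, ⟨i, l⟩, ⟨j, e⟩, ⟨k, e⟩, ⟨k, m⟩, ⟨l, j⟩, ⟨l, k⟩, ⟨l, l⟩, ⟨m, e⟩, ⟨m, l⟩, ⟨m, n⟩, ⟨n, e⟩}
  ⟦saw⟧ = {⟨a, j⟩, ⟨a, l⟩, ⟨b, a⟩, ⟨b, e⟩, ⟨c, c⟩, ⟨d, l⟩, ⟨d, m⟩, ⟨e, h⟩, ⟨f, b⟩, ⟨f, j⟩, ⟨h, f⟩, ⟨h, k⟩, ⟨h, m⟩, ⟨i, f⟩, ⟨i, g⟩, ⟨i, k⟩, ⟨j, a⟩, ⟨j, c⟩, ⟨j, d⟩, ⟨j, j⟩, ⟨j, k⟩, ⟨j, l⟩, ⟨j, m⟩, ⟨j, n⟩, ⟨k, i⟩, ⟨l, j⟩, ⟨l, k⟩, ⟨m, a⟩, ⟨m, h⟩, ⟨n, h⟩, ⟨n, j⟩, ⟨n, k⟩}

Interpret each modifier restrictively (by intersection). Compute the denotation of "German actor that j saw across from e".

⟦that j saw⟧ = {x : ⟨j, x⟩ ∈ ⟦saw⟧} = {a, c, d, j, k, l, m, n}
⟦across from e⟧ = {x : ⟨x, e⟩ ∈ ⟦across from⟧} = {c, e, f, h, j, k, m, n}
⟦actor⟧ = {b, e, f, h, i, j, l}
… ∩ ⟦that j saw⟧ = {b, e, f, h, i, j, l} ∩ {a, c, d, j, k, l, m, n} = {j, l}
… ∩ ⟦across from e⟧ = {j, l} ∩ {c, e, f, h, j, k, m, n} = {j}
… ∩ ⟦German⟧ = {j} ∩ {a, c, e, f, g, j, k, l, n} = {j}
So ⟦German actor that j saw across from e⟧ = {j}.

{j}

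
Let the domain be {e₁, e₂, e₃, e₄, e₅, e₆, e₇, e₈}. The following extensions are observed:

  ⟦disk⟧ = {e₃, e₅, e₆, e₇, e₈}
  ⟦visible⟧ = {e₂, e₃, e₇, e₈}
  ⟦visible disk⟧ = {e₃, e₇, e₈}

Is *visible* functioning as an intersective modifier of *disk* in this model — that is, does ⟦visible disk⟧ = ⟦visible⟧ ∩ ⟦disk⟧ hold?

⟦visible⟧ ∩ ⟦disk⟧ = {e₂, e₃, e₇, e₈} ∩ {e₃, e₅, e₆, e₇, e₈} = {e₃, e₇, e₈}
Observed ⟦visible disk⟧ = {e₃, e₇, e₈}.
These coincide, so the modifier is intersective here.

yes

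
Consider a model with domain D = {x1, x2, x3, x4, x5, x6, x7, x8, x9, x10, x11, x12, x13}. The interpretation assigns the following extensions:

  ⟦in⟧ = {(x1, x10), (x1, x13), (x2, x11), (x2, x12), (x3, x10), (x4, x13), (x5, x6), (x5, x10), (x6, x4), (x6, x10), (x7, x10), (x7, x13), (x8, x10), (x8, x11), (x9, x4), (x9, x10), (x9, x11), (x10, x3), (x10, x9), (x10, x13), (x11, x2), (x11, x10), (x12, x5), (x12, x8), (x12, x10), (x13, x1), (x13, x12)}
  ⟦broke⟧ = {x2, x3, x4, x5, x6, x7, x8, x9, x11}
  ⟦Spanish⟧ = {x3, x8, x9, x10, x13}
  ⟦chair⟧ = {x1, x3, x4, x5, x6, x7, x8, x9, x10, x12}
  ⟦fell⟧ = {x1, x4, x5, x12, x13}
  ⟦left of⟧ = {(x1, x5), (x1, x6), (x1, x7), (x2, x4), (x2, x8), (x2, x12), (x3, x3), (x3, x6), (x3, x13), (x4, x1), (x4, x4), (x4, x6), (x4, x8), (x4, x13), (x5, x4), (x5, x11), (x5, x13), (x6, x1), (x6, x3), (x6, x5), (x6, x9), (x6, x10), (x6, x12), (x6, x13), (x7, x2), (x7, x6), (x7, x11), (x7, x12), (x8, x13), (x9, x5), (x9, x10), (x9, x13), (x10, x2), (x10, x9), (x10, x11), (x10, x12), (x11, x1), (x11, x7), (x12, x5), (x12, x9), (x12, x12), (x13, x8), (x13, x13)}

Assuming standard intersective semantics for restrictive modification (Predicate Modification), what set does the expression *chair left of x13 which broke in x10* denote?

{x3, x5, x6, x8, x9}

⟦left of x13⟧ = {x : ⟨x, x13⟩ ∈ ⟦left of⟧} = {x3, x4, x5, x6, x8, x9, x13}
⟦which broke⟧ = ⟦broke⟧ = {x2, x3, x4, x5, x6, x7, x8, x9, x11}
⟦in x10⟧ = {x : ⟨x, x10⟩ ∈ ⟦in⟧} = {x1, x3, x5, x6, x7, x8, x9, x11, x12}
⟦chair⟧ = {x1, x3, x4, x5, x6, x7, x8, x9, x10, x12}
… ∩ ⟦left of x13⟧ = {x1, x3, x4, x5, x6, x7, x8, x9, x10, x12} ∩ {x3, x4, x5, x6, x8, x9, x13} = {x3, x4, x5, x6, x8, x9}
… ∩ ⟦which broke⟧ = {x3, x4, x5, x6, x8, x9} ∩ {x2, x3, x4, x5, x6, x7, x8, x9, x11} = {x3, x4, x5, x6, x8, x9}
… ∩ ⟦in x10⟧ = {x3, x4, x5, x6, x8, x9} ∩ {x1, x3, x5, x6, x7, x8, x9, x11, x12} = {x3, x5, x6, x8, x9}
So ⟦chair left of x13 which broke in x10⟧ = {x3, x5, x6, x8, x9}.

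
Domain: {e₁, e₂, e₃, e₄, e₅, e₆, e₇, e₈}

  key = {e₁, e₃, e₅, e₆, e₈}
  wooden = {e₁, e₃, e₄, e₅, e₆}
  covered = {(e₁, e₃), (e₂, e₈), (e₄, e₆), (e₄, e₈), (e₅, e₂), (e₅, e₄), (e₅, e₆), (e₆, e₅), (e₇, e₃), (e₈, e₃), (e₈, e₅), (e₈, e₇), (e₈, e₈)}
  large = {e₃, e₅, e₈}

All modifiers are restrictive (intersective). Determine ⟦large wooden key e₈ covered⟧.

{e₃, e₅}

⟦e₈ covered⟧ = {x : ⟨e₈, x⟩ ∈ ⟦covered⟧} = {e₃, e₅, e₇, e₈}
⟦key⟧ = {e₁, e₃, e₅, e₆, e₈}
… ∩ ⟦e₈ covered⟧ = {e₁, e₃, e₅, e₆, e₈} ∩ {e₃, e₅, e₇, e₈} = {e₃, e₅, e₈}
… ∩ ⟦large⟧ = {e₃, e₅, e₈} ∩ {e₃, e₅, e₈} = {e₃, e₅, e₈}
… ∩ ⟦wooden⟧ = {e₃, e₅, e₈} ∩ {e₁, e₃, e₄, e₅, e₆} = {e₃, e₅}
So ⟦large wooden key e₈ covered⟧ = {e₃, e₅}.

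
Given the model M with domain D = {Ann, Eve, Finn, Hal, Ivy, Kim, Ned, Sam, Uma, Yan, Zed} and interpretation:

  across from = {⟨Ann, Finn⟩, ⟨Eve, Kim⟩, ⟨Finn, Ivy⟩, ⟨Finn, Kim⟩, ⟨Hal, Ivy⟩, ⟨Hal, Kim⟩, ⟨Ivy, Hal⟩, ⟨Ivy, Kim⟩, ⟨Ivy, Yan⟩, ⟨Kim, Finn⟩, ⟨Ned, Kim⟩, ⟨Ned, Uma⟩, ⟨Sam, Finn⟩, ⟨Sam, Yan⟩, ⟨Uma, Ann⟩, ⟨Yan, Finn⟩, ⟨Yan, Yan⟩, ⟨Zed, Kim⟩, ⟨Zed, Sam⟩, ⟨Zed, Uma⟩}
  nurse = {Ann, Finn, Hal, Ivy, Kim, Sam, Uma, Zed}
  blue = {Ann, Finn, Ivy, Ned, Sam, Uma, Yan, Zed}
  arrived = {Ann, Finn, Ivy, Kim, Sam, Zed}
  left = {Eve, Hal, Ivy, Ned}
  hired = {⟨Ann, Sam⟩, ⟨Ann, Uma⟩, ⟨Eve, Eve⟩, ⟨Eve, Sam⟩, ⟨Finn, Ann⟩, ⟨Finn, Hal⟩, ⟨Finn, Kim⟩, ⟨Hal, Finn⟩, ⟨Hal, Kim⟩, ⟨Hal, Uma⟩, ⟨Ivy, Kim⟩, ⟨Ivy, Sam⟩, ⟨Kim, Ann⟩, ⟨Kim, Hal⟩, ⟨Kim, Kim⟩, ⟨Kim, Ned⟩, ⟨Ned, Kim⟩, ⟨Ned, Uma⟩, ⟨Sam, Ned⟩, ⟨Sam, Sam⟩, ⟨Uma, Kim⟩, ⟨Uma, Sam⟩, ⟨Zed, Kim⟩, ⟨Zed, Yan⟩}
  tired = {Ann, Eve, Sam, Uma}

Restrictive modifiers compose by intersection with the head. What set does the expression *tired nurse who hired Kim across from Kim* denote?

⟦who hired Kim⟧ = {x : ⟨x, Kim⟩ ∈ ⟦hired⟧} = {Finn, Hal, Ivy, Kim, Ned, Uma, Zed}
⟦across from Kim⟧ = {x : ⟨x, Kim⟩ ∈ ⟦across from⟧} = {Eve, Finn, Hal, Ivy, Ned, Zed}
⟦nurse⟧ = {Ann, Finn, Hal, Ivy, Kim, Sam, Uma, Zed}
… ∩ ⟦who hired Kim⟧ = {Ann, Finn, Hal, Ivy, Kim, Sam, Uma, Zed} ∩ {Finn, Hal, Ivy, Kim, Ned, Uma, Zed} = {Finn, Hal, Ivy, Kim, Uma, Zed}
… ∩ ⟦across from Kim⟧ = {Finn, Hal, Ivy, Kim, Uma, Zed} ∩ {Eve, Finn, Hal, Ivy, Ned, Zed} = {Finn, Hal, Ivy, Zed}
… ∩ ⟦tired⟧ = {Finn, Hal, Ivy, Zed} ∩ {Ann, Eve, Sam, Uma} = ∅
So ⟦tired nurse who hired Kim across from Kim⟧ = ∅.

∅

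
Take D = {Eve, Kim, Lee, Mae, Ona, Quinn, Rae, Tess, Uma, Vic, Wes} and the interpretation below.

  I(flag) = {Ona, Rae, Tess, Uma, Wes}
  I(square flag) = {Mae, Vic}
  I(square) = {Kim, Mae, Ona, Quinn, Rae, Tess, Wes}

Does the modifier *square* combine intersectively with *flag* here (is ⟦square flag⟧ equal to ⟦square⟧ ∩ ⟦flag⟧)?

no

⟦square⟧ ∩ ⟦flag⟧ = {Kim, Mae, Ona, Quinn, Rae, Tess, Wes} ∩ {Ona, Rae, Tess, Uma, Wes} = {Ona, Rae, Tess, Wes}
Observed ⟦square flag⟧ = {Mae, Vic}.
These differ, so the modifier is not intersective in this model.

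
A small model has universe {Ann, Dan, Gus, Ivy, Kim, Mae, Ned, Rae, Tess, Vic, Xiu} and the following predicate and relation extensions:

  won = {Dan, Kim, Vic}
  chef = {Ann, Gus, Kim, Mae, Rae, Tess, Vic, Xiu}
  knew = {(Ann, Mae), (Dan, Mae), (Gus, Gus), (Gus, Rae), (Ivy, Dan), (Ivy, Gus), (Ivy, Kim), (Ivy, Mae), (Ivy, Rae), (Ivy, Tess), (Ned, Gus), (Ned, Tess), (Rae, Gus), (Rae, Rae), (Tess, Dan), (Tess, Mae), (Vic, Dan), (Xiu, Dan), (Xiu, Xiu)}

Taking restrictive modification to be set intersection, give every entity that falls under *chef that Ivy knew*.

⟦that Ivy knew⟧ = {x : ⟨Ivy, x⟩ ∈ ⟦knew⟧} = {Dan, Gus, Kim, Mae, Rae, Tess}
⟦chef⟧ = {Ann, Gus, Kim, Mae, Rae, Tess, Vic, Xiu}
… ∩ ⟦that Ivy knew⟧ = {Ann, Gus, Kim, Mae, Rae, Tess, Vic, Xiu} ∩ {Dan, Gus, Kim, Mae, Rae, Tess} = {Gus, Kim, Mae, Rae, Tess}
So ⟦chef that Ivy knew⟧ = {Gus, Kim, Mae, Rae, Tess}.

{Gus, Kim, Mae, Rae, Tess}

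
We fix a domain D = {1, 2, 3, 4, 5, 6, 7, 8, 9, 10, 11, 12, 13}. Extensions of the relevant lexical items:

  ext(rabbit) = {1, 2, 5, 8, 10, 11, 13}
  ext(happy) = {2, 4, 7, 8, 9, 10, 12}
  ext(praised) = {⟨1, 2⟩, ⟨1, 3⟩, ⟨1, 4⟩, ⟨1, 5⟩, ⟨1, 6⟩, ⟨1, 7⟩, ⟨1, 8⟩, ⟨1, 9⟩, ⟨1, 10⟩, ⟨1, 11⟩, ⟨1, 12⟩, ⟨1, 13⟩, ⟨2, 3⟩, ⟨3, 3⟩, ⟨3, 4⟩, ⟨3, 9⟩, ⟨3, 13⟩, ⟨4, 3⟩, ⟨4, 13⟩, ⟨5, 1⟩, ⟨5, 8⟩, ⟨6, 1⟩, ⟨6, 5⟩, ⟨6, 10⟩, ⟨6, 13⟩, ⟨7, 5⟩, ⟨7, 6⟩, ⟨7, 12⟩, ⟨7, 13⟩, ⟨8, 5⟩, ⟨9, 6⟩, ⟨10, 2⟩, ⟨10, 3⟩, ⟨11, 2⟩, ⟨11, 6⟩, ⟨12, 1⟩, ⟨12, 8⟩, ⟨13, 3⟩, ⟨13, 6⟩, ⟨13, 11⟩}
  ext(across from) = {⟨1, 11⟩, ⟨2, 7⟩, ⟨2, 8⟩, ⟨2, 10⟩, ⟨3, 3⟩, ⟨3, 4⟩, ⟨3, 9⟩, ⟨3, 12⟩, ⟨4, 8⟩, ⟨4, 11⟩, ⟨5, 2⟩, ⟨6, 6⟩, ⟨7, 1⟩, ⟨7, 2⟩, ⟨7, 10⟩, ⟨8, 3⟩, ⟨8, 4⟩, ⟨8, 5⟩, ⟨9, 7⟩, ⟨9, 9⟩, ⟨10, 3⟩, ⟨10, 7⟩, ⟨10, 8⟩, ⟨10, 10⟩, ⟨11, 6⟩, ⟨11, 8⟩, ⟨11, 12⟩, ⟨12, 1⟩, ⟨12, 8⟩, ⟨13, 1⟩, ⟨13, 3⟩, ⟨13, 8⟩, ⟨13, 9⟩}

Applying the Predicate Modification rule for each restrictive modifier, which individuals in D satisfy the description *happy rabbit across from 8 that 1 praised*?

⟦across from 8⟧ = {x : ⟨x, 8⟩ ∈ ⟦across from⟧} = {2, 4, 10, 11, 12, 13}
⟦that 1 praised⟧ = {x : ⟨1, x⟩ ∈ ⟦praised⟧} = {2, 3, 4, 5, 6, 7, 8, 9, 10, 11, 12, 13}
⟦rabbit⟧ = {1, 2, 5, 8, 10, 11, 13}
… ∩ ⟦across from 8⟧ = {1, 2, 5, 8, 10, 11, 13} ∩ {2, 4, 10, 11, 12, 13} = {2, 10, 11, 13}
… ∩ ⟦that 1 praised⟧ = {2, 10, 11, 13} ∩ {2, 3, 4, 5, 6, 7, 8, 9, 10, 11, 12, 13} = {2, 10, 11, 13}
… ∩ ⟦happy⟧ = {2, 10, 11, 13} ∩ {2, 4, 7, 8, 9, 10, 12} = {2, 10}
So ⟦happy rabbit across from 8 that 1 praised⟧ = {2, 10}.

{2, 10}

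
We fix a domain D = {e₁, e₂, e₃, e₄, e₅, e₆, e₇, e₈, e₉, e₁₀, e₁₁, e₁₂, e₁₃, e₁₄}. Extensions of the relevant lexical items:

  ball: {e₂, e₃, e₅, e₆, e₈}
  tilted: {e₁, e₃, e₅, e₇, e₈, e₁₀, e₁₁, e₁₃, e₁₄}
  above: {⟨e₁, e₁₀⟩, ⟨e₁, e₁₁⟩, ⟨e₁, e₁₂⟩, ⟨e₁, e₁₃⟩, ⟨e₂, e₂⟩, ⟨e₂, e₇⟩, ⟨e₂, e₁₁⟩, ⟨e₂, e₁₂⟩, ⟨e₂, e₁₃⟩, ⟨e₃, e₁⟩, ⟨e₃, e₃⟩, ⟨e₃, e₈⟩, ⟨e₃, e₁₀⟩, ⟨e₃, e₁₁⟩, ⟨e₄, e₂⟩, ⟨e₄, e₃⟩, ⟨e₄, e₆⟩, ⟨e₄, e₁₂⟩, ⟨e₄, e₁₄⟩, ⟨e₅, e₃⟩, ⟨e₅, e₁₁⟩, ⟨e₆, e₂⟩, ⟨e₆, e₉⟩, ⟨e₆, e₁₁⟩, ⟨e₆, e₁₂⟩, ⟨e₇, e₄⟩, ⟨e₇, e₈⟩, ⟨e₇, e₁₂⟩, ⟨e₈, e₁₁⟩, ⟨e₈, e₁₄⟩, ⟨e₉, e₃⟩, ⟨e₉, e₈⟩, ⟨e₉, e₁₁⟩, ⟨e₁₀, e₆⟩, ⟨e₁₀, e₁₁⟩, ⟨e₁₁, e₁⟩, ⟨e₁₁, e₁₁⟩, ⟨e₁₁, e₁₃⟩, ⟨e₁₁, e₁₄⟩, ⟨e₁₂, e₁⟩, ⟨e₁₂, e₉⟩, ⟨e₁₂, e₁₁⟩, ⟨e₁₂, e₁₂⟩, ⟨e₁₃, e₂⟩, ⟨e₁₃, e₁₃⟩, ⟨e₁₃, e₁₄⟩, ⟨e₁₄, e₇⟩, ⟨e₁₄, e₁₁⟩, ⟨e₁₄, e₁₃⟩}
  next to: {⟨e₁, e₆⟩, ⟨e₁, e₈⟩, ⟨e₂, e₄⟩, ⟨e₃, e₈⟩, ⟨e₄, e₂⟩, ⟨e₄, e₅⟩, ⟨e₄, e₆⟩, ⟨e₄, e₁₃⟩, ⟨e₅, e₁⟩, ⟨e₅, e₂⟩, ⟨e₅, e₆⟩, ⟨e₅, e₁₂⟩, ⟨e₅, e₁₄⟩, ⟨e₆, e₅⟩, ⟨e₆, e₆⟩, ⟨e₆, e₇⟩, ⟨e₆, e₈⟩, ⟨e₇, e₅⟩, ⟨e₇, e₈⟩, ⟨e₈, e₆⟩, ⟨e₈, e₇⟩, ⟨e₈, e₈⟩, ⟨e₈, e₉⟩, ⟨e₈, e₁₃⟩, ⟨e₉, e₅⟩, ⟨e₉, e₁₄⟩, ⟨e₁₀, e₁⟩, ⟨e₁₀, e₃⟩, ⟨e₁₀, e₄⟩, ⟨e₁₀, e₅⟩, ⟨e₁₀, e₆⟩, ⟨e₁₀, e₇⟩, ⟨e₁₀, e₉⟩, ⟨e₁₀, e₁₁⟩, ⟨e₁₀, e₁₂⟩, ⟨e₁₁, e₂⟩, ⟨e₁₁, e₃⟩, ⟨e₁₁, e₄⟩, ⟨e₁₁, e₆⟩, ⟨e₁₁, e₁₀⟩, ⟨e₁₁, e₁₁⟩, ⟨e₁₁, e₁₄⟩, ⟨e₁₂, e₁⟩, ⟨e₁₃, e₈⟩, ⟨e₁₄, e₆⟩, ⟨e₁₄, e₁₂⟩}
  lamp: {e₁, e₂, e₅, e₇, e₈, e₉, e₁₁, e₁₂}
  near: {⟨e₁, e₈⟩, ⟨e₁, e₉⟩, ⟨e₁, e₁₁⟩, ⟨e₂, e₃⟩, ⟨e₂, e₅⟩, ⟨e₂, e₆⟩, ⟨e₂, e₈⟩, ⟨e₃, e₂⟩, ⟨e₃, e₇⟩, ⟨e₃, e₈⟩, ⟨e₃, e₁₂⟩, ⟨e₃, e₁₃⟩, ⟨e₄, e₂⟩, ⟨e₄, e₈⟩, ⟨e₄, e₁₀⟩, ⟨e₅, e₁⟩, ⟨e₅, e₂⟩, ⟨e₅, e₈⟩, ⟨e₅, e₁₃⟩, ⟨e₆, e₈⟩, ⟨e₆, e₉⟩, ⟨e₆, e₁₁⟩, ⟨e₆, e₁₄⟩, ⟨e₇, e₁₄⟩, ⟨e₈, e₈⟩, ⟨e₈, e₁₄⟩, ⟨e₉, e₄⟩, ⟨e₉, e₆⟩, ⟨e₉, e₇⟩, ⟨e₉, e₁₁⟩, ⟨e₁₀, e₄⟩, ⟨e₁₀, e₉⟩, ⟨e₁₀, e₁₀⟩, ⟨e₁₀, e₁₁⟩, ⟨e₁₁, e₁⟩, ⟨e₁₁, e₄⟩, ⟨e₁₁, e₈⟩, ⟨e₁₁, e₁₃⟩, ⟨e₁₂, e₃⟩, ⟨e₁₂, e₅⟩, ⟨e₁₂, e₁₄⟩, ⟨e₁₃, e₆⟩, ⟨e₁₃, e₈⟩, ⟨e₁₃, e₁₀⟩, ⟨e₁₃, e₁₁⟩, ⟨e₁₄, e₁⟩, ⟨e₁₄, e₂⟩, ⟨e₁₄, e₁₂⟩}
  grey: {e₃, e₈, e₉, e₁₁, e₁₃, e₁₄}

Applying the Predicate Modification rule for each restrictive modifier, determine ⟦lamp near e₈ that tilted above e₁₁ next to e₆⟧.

{e₁, e₅, e₈, e₁₁}

⟦near e₈⟧ = {x : ⟨x, e₈⟩ ∈ ⟦near⟧} = {e₁, e₂, e₃, e₄, e₅, e₆, e₈, e₁₁, e₁₃}
⟦that tilted⟧ = ⟦tilted⟧ = {e₁, e₃, e₅, e₇, e₈, e₁₀, e₁₁, e₁₃, e₁₄}
⟦above e₁₁⟧ = {x : ⟨x, e₁₁⟩ ∈ ⟦above⟧} = {e₁, e₂, e₃, e₅, e₆, e₈, e₉, e₁₀, e₁₁, e₁₂, e₁₄}
⟦next to e₆⟧ = {x : ⟨x, e₆⟩ ∈ ⟦next to⟧} = {e₁, e₄, e₅, e₆, e₈, e₁₀, e₁₁, e₁₄}
⟦lamp⟧ = {e₁, e₂, e₅, e₇, e₈, e₉, e₁₁, e₁₂}
… ∩ ⟦near e₈⟧ = {e₁, e₂, e₅, e₇, e₈, e₉, e₁₁, e₁₂} ∩ {e₁, e₂, e₃, e₄, e₅, e₆, e₈, e₁₁, e₁₃} = {e₁, e₂, e₅, e₈, e₁₁}
… ∩ ⟦that tilted⟧ = {e₁, e₂, e₅, e₈, e₁₁} ∩ {e₁, e₃, e₅, e₇, e₈, e₁₀, e₁₁, e₁₃, e₁₄} = {e₁, e₅, e₈, e₁₁}
… ∩ ⟦above e₁₁⟧ = {e₁, e₅, e₈, e₁₁} ∩ {e₁, e₂, e₃, e₅, e₆, e₈, e₉, e₁₀, e₁₁, e₁₂, e₁₄} = {e₁, e₅, e₈, e₁₁}
… ∩ ⟦next to e₆⟧ = {e₁, e₅, e₈, e₁₁} ∩ {e₁, e₄, e₅, e₆, e₈, e₁₀, e₁₁, e₁₄} = {e₁, e₅, e₈, e₁₁}
So ⟦lamp near e₈ that tilted above e₁₁ next to e₆⟧ = {e₁, e₅, e₈, e₁₁}.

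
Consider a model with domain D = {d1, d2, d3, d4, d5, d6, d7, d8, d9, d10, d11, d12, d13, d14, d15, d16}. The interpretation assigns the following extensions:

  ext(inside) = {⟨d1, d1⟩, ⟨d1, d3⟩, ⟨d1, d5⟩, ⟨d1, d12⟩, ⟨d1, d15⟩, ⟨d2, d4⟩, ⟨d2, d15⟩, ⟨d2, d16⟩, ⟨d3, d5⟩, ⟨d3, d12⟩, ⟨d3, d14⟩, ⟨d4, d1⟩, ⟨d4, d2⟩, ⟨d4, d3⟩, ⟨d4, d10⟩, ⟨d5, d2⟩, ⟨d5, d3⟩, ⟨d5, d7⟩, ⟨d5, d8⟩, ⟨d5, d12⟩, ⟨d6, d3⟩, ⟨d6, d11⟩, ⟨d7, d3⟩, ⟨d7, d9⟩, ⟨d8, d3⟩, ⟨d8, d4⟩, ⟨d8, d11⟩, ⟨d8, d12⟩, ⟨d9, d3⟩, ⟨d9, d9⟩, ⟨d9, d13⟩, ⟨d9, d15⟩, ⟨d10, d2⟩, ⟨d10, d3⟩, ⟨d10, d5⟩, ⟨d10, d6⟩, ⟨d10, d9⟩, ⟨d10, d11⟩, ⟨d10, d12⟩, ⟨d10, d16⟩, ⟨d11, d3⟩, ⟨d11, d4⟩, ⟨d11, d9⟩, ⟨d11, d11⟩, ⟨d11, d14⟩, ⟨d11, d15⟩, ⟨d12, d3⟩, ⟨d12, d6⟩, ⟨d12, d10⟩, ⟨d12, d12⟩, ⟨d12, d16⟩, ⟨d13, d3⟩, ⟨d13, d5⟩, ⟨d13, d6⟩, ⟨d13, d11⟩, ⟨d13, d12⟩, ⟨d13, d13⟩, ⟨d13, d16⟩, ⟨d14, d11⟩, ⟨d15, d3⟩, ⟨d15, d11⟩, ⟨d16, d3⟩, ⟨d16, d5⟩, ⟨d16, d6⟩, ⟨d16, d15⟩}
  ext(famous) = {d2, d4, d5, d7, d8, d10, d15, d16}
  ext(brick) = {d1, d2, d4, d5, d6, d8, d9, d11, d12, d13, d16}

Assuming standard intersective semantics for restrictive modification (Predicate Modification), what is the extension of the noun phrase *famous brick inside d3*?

⟦inside d3⟧ = {x : ⟨x, d3⟩ ∈ ⟦inside⟧} = {d1, d4, d5, d6, d7, d8, d9, d10, d11, d12, d13, d15, d16}
⟦brick⟧ = {d1, d2, d4, d5, d6, d8, d9, d11, d12, d13, d16}
… ∩ ⟦inside d3⟧ = {d1, d2, d4, d5, d6, d8, d9, d11, d12, d13, d16} ∩ {d1, d4, d5, d6, d7, d8, d9, d10, d11, d12, d13, d15, d16} = {d1, d4, d5, d6, d8, d9, d11, d12, d13, d16}
… ∩ ⟦famous⟧ = {d1, d4, d5, d6, d8, d9, d11, d12, d13, d16} ∩ {d2, d4, d5, d7, d8, d10, d15, d16} = {d4, d5, d8, d16}
So ⟦famous brick inside d3⟧ = {d4, d5, d8, d16}.

{d4, d5, d8, d16}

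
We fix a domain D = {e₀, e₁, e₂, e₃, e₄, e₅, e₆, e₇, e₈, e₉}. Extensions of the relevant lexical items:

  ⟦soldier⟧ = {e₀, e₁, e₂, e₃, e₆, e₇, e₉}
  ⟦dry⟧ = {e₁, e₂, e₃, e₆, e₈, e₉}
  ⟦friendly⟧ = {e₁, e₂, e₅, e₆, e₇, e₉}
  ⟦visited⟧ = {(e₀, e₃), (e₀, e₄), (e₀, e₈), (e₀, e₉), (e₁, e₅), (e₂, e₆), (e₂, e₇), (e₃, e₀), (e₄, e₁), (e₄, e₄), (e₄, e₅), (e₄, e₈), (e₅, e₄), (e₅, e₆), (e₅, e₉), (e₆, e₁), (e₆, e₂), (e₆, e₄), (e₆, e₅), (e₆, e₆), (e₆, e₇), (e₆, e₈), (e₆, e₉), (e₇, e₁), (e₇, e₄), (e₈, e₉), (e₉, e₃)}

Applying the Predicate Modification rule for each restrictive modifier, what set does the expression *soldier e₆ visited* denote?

{e₁, e₂, e₆, e₇, e₉}

⟦e₆ visited⟧ = {x : ⟨e₆, x⟩ ∈ ⟦visited⟧} = {e₁, e₂, e₄, e₅, e₆, e₇, e₈, e₉}
⟦soldier⟧ = {e₀, e₁, e₂, e₃, e₆, e₇, e₉}
… ∩ ⟦e₆ visited⟧ = {e₀, e₁, e₂, e₃, e₆, e₇, e₉} ∩ {e₁, e₂, e₄, e₅, e₆, e₇, e₈, e₉} = {e₁, e₂, e₆, e₇, e₉}
So ⟦soldier e₆ visited⟧ = {e₁, e₂, e₆, e₇, e₉}.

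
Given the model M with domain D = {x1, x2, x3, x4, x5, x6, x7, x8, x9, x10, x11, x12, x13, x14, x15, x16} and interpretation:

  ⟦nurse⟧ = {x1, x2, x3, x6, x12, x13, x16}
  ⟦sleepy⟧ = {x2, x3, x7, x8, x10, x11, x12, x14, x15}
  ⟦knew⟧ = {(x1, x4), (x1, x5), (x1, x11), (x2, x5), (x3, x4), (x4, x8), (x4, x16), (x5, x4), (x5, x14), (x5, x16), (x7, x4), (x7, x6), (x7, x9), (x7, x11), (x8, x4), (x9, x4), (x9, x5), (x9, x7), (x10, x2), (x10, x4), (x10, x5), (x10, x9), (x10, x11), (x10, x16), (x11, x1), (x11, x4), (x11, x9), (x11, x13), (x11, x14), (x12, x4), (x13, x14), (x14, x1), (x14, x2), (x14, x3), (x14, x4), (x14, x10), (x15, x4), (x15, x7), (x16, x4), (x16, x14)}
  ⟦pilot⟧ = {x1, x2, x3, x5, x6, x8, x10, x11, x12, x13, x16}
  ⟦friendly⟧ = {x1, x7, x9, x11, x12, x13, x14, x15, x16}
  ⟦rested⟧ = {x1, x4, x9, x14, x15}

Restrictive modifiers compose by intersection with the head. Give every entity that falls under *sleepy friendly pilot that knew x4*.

⟦that knew x4⟧ = {x : ⟨x, x4⟩ ∈ ⟦knew⟧} = {x1, x3, x5, x7, x8, x9, x10, x11, x12, x14, x15, x16}
⟦pilot⟧ = {x1, x2, x3, x5, x6, x8, x10, x11, x12, x13, x16}
… ∩ ⟦that knew x4⟧ = {x1, x2, x3, x5, x6, x8, x10, x11, x12, x13, x16} ∩ {x1, x3, x5, x7, x8, x9, x10, x11, x12, x14, x15, x16} = {x1, x3, x5, x8, x10, x11, x12, x16}
… ∩ ⟦sleepy⟧ = {x1, x3, x5, x8, x10, x11, x12, x16} ∩ {x2, x3, x7, x8, x10, x11, x12, x14, x15} = {x3, x8, x10, x11, x12}
… ∩ ⟦friendly⟧ = {x3, x8, x10, x11, x12} ∩ {x1, x7, x9, x11, x12, x13, x14, x15, x16} = {x11, x12}
So ⟦sleepy friendly pilot that knew x4⟧ = {x11, x12}.

{x11, x12}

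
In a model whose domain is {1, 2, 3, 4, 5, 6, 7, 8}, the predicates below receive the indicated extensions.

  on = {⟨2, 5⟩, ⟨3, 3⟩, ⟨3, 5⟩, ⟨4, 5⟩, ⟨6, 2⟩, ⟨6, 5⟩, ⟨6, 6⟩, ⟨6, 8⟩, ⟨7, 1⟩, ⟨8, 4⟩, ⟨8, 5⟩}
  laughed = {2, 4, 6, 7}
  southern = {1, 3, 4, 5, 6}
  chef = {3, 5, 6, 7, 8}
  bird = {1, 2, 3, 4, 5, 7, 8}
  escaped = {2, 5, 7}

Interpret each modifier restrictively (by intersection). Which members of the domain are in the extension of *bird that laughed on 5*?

{2, 4}

⟦that laughed⟧ = ⟦laughed⟧ = {2, 4, 6, 7}
⟦on 5⟧ = {x : ⟨x, 5⟩ ∈ ⟦on⟧} = {2, 3, 4, 6, 8}
⟦bird⟧ = {1, 2, 3, 4, 5, 7, 8}
… ∩ ⟦that laughed⟧ = {1, 2, 3, 4, 5, 7, 8} ∩ {2, 4, 6, 7} = {2, 4, 7}
… ∩ ⟦on 5⟧ = {2, 4, 7} ∩ {2, 3, 4, 6, 8} = {2, 4}
So ⟦bird that laughed on 5⟧ = {2, 4}.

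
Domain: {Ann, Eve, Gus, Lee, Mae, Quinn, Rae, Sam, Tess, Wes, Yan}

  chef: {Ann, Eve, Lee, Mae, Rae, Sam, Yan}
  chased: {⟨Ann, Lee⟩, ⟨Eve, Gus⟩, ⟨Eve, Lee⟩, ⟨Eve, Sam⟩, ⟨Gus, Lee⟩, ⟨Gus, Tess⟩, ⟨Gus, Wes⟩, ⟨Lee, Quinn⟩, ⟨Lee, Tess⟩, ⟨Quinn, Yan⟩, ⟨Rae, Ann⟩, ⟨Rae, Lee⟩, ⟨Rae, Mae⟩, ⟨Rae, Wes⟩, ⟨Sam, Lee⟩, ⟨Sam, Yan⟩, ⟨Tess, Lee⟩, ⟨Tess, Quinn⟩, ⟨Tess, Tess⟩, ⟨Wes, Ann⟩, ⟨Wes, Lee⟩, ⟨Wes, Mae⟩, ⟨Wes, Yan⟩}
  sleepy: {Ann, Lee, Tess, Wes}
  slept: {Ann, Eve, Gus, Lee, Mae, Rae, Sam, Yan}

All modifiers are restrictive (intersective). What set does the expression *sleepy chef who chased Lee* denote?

⟦who chased Lee⟧ = {x : ⟨x, Lee⟩ ∈ ⟦chased⟧} = {Ann, Eve, Gus, Rae, Sam, Tess, Wes}
⟦chef⟧ = {Ann, Eve, Lee, Mae, Rae, Sam, Yan}
… ∩ ⟦who chased Lee⟧ = {Ann, Eve, Lee, Mae, Rae, Sam, Yan} ∩ {Ann, Eve, Gus, Rae, Sam, Tess, Wes} = {Ann, Eve, Rae, Sam}
… ∩ ⟦sleepy⟧ = {Ann, Eve, Rae, Sam} ∩ {Ann, Lee, Tess, Wes} = {Ann}
So ⟦sleepy chef who chased Lee⟧ = {Ann}.

{Ann}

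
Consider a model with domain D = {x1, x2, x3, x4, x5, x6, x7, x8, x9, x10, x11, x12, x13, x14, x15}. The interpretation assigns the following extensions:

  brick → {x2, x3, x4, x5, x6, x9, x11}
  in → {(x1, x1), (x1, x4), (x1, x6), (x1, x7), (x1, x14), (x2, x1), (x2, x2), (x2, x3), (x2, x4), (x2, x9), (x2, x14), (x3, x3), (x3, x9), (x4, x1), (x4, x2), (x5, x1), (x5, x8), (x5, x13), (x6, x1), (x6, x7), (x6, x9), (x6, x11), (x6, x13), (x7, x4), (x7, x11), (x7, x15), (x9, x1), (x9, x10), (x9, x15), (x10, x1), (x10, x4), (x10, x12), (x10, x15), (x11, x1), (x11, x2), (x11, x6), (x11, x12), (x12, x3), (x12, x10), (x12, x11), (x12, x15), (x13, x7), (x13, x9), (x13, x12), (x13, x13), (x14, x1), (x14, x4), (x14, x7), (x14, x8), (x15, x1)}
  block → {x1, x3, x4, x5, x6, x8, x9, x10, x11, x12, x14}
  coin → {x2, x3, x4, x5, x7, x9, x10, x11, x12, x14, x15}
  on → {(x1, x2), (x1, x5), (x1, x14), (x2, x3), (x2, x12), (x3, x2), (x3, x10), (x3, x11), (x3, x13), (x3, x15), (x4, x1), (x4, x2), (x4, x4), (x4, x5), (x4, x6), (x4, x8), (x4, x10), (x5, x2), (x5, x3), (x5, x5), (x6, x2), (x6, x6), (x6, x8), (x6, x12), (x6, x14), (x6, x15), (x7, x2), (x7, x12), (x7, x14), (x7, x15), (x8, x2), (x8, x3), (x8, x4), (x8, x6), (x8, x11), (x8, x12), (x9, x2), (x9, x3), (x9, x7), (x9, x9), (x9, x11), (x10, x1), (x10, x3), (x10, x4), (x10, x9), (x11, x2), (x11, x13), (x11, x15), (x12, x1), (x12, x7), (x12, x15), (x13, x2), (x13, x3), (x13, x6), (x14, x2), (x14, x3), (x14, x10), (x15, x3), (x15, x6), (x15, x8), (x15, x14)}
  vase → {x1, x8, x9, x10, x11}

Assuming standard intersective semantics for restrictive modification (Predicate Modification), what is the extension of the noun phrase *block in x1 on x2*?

{x1, x4, x5, x6, x9, x11, x14}

⟦in x1⟧ = {x : ⟨x, x1⟩ ∈ ⟦in⟧} = {x1, x2, x4, x5, x6, x9, x10, x11, x14, x15}
⟦on x2⟧ = {x : ⟨x, x2⟩ ∈ ⟦on⟧} = {x1, x3, x4, x5, x6, x7, x8, x9, x11, x13, x14}
⟦block⟧ = {x1, x3, x4, x5, x6, x8, x9, x10, x11, x12, x14}
… ∩ ⟦in x1⟧ = {x1, x3, x4, x5, x6, x8, x9, x10, x11, x12, x14} ∩ {x1, x2, x4, x5, x6, x9, x10, x11, x14, x15} = {x1, x4, x5, x6, x9, x10, x11, x14}
… ∩ ⟦on x2⟧ = {x1, x4, x5, x6, x9, x10, x11, x14} ∩ {x1, x3, x4, x5, x6, x7, x8, x9, x11, x13, x14} = {x1, x4, x5, x6, x9, x11, x14}
So ⟦block in x1 on x2⟧ = {x1, x4, x5, x6, x9, x11, x14}.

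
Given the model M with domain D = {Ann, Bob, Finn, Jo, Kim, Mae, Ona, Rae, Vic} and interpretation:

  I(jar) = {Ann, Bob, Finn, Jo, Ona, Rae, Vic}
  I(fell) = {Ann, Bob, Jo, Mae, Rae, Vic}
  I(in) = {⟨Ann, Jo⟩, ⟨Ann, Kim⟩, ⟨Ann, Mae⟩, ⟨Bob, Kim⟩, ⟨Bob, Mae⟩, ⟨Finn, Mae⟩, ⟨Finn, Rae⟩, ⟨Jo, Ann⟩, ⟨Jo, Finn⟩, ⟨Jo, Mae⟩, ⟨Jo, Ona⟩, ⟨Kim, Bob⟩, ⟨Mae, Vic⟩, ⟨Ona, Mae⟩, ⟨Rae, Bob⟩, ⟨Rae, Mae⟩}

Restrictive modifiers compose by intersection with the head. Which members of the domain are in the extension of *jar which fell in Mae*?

⟦which fell⟧ = ⟦fell⟧ = {Ann, Bob, Jo, Mae, Rae, Vic}
⟦in Mae⟧ = {x : ⟨x, Mae⟩ ∈ ⟦in⟧} = {Ann, Bob, Finn, Jo, Ona, Rae}
⟦jar⟧ = {Ann, Bob, Finn, Jo, Ona, Rae, Vic}
… ∩ ⟦which fell⟧ = {Ann, Bob, Finn, Jo, Ona, Rae, Vic} ∩ {Ann, Bob, Jo, Mae, Rae, Vic} = {Ann, Bob, Jo, Rae, Vic}
… ∩ ⟦in Mae⟧ = {Ann, Bob, Jo, Rae, Vic} ∩ {Ann, Bob, Finn, Jo, Ona, Rae} = {Ann, Bob, Jo, Rae}
So ⟦jar which fell in Mae⟧ = {Ann, Bob, Jo, Rae}.

{Ann, Bob, Jo, Rae}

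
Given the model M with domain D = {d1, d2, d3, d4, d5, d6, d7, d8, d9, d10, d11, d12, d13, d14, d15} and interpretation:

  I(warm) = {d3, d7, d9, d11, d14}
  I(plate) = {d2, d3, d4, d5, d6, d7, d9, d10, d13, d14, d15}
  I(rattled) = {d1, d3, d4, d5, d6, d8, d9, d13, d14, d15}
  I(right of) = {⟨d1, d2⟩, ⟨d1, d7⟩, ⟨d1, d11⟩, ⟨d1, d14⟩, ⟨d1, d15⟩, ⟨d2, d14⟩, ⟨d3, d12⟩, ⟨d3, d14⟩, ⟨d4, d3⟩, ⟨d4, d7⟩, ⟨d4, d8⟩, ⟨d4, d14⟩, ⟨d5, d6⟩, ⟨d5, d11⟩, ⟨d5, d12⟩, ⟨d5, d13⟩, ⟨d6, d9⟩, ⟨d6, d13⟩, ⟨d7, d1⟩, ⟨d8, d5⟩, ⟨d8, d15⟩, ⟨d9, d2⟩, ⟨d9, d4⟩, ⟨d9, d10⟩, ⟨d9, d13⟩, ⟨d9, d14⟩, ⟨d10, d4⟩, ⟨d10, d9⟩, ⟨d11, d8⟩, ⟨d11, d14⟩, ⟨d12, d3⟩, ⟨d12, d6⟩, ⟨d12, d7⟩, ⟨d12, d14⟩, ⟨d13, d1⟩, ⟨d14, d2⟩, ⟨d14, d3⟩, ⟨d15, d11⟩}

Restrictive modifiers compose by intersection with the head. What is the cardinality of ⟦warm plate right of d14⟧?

⟦right of d14⟧ = {x : ⟨x, d14⟩ ∈ ⟦right of⟧} = {d1, d2, d3, d4, d9, d11, d12}
⟦plate⟧ = {d2, d3, d4, d5, d6, d7, d9, d10, d13, d14, d15}
… ∩ ⟦right of d14⟧ = {d2, d3, d4, d5, d6, d7, d9, d10, d13, d14, d15} ∩ {d1, d2, d3, d4, d9, d11, d12} = {d2, d3, d4, d9}
… ∩ ⟦warm⟧ = {d2, d3, d4, d9} ∩ {d3, d7, d9, d11, d14} = {d3, d9}
⟦warm plate right of d14⟧ = {d3, d9}, so the cardinality is 2.

2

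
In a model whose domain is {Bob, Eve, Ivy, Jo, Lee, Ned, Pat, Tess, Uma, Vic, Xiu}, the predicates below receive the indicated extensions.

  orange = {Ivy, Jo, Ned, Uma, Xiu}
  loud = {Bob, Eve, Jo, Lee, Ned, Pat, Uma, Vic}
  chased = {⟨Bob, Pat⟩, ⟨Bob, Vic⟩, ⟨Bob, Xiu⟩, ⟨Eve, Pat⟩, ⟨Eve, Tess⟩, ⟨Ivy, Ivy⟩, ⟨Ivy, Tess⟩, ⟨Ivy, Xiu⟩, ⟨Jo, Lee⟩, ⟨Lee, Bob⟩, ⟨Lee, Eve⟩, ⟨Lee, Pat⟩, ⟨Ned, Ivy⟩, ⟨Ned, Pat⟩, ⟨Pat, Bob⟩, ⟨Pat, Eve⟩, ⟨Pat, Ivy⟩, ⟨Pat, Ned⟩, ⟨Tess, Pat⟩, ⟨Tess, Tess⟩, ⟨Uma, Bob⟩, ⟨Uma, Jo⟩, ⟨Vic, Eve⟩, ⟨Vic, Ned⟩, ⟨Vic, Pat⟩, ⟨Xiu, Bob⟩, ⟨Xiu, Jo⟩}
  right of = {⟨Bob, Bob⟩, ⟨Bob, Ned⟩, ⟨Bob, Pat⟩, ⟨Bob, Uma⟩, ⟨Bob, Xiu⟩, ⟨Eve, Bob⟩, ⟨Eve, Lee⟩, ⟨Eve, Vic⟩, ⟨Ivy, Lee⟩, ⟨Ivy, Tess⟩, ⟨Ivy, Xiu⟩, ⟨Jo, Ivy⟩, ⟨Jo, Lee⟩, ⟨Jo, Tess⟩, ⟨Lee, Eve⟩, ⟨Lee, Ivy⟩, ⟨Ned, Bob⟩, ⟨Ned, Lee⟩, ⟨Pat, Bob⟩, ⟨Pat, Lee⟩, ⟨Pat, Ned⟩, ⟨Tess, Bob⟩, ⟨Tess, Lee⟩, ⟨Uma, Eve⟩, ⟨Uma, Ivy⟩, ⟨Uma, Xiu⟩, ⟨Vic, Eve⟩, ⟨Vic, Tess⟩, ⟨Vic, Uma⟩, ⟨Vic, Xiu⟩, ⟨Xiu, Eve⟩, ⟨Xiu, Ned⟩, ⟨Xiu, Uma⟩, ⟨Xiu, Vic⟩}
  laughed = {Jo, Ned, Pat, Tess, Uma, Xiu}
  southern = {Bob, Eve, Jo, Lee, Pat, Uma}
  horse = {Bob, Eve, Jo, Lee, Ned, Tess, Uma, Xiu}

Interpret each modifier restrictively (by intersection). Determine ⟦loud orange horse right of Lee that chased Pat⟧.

{Ned}

⟦right of Lee⟧ = {x : ⟨x, Lee⟩ ∈ ⟦right of⟧} = {Eve, Ivy, Jo, Ned, Pat, Tess}
⟦that chased Pat⟧ = {x : ⟨x, Pat⟩ ∈ ⟦chased⟧} = {Bob, Eve, Lee, Ned, Tess, Vic}
⟦horse⟧ = {Bob, Eve, Jo, Lee, Ned, Tess, Uma, Xiu}
… ∩ ⟦right of Lee⟧ = {Bob, Eve, Jo, Lee, Ned, Tess, Uma, Xiu} ∩ {Eve, Ivy, Jo, Ned, Pat, Tess} = {Eve, Jo, Ned, Tess}
… ∩ ⟦that chased Pat⟧ = {Eve, Jo, Ned, Tess} ∩ {Bob, Eve, Lee, Ned, Tess, Vic} = {Eve, Ned, Tess}
… ∩ ⟦loud⟧ = {Eve, Ned, Tess} ∩ {Bob, Eve, Jo, Lee, Ned, Pat, Uma, Vic} = {Eve, Ned}
… ∩ ⟦orange⟧ = {Eve, Ned} ∩ {Ivy, Jo, Ned, Uma, Xiu} = {Ned}
So ⟦loud orange horse right of Lee that chased Pat⟧ = {Ned}.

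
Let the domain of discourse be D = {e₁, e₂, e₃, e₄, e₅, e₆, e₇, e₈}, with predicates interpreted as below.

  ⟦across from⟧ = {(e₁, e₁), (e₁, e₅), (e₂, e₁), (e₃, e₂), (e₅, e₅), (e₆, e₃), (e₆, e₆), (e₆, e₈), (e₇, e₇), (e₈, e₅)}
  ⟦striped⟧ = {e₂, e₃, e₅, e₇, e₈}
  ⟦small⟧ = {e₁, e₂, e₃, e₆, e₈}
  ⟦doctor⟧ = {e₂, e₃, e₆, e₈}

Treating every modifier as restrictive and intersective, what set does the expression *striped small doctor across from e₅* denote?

⟦across from e₅⟧ = {x : ⟨x, e₅⟩ ∈ ⟦across from⟧} = {e₁, e₅, e₈}
⟦doctor⟧ = {e₂, e₃, e₆, e₈}
… ∩ ⟦across from e₅⟧ = {e₂, e₃, e₆, e₈} ∩ {e₁, e₅, e₈} = {e₈}
… ∩ ⟦striped⟧ = {e₈} ∩ {e₂, e₃, e₅, e₇, e₈} = {e₈}
… ∩ ⟦small⟧ = {e₈} ∩ {e₁, e₂, e₃, e₆, e₈} = {e₈}
So ⟦striped small doctor across from e₅⟧ = {e₈}.

{e₈}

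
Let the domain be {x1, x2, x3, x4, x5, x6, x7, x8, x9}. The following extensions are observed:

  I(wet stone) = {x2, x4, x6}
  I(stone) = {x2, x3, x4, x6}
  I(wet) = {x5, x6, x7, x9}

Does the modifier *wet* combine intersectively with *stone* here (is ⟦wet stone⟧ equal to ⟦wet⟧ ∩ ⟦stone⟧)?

no

⟦wet⟧ ∩ ⟦stone⟧ = {x5, x6, x7, x9} ∩ {x2, x3, x4, x6} = {x6}
Observed ⟦wet stone⟧ = {x2, x4, x6}.
These differ, so the modifier is not intersective in this model.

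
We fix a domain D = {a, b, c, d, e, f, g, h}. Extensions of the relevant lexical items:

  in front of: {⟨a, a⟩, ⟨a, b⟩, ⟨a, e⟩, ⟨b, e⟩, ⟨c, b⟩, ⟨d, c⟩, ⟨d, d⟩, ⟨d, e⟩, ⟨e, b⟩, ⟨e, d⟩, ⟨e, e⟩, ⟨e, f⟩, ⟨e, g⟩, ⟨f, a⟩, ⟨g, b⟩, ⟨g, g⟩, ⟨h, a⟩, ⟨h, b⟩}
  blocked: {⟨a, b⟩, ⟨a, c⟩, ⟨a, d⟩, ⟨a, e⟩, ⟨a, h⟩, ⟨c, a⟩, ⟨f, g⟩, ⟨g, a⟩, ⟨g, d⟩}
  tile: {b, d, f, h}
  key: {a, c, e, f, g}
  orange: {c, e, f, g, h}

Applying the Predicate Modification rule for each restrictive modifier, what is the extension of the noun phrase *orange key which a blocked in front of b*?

⟦which a blocked⟧ = {x : ⟨a, x⟩ ∈ ⟦blocked⟧} = {b, c, d, e, h}
⟦in front of b⟧ = {x : ⟨x, b⟩ ∈ ⟦in front of⟧} = {a, c, e, g, h}
⟦key⟧ = {a, c, e, f, g}
… ∩ ⟦which a blocked⟧ = {a, c, e, f, g} ∩ {b, c, d, e, h} = {c, e}
… ∩ ⟦in front of b⟧ = {c, e} ∩ {a, c, e, g, h} = {c, e}
… ∩ ⟦orange⟧ = {c, e} ∩ {c, e, f, g, h} = {c, e}
So ⟦orange key which a blocked in front of b⟧ = {c, e}.

{c, e}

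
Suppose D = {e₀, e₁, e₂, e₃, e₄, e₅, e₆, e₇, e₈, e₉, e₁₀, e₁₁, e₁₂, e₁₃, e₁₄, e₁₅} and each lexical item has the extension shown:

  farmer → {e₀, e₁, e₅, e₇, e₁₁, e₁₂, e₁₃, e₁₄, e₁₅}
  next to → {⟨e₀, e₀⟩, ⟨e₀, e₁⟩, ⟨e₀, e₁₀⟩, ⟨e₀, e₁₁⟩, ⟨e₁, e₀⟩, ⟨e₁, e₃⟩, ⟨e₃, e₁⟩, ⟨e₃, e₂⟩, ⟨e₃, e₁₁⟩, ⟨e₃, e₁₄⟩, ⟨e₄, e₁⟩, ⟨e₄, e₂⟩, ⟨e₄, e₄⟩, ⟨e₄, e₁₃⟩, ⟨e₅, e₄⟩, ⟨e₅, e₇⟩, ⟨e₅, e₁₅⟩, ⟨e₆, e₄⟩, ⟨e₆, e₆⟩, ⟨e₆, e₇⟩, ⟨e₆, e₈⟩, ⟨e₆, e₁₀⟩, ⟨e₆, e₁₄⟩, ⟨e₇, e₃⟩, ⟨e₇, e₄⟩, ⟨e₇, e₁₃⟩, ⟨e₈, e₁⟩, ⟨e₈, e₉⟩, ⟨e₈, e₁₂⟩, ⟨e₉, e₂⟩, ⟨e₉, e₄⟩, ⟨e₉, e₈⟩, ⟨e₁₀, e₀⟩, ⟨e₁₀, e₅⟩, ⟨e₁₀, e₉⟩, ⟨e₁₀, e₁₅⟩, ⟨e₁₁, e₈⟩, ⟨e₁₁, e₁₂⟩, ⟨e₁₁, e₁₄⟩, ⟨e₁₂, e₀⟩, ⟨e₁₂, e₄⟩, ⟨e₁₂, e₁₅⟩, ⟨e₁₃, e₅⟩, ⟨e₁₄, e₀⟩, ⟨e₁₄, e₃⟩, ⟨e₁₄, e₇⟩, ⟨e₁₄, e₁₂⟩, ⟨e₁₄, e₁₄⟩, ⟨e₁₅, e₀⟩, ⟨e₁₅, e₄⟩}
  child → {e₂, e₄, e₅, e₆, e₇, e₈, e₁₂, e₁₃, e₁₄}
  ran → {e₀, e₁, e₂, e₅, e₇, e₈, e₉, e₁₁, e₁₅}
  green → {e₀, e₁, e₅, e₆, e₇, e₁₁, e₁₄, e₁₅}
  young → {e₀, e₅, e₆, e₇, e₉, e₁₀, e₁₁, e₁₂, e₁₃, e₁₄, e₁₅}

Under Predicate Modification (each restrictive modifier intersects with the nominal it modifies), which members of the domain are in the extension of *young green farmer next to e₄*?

{e₅, e₇, e₁₅}

⟦next to e₄⟧ = {x : ⟨x, e₄⟩ ∈ ⟦next to⟧} = {e₄, e₅, e₆, e₇, e₉, e₁₂, e₁₅}
⟦farmer⟧ = {e₀, e₁, e₅, e₇, e₁₁, e₁₂, e₁₃, e₁₄, e₁₅}
… ∩ ⟦next to e₄⟧ = {e₀, e₁, e₅, e₇, e₁₁, e₁₂, e₁₃, e₁₄, e₁₅} ∩ {e₄, e₅, e₆, e₇, e₉, e₁₂, e₁₅} = {e₅, e₇, e₁₂, e₁₅}
… ∩ ⟦young⟧ = {e₅, e₇, e₁₂, e₁₅} ∩ {e₀, e₅, e₆, e₇, e₉, e₁₀, e₁₁, e₁₂, e₁₃, e₁₄, e₁₅} = {e₅, e₇, e₁₂, e₁₅}
… ∩ ⟦green⟧ = {e₅, e₇, e₁₂, e₁₅} ∩ {e₀, e₁, e₅, e₆, e₇, e₁₁, e₁₄, e₁₅} = {e₅, e₇, e₁₅}
So ⟦young green farmer next to e₄⟧ = {e₅, e₇, e₁₅}.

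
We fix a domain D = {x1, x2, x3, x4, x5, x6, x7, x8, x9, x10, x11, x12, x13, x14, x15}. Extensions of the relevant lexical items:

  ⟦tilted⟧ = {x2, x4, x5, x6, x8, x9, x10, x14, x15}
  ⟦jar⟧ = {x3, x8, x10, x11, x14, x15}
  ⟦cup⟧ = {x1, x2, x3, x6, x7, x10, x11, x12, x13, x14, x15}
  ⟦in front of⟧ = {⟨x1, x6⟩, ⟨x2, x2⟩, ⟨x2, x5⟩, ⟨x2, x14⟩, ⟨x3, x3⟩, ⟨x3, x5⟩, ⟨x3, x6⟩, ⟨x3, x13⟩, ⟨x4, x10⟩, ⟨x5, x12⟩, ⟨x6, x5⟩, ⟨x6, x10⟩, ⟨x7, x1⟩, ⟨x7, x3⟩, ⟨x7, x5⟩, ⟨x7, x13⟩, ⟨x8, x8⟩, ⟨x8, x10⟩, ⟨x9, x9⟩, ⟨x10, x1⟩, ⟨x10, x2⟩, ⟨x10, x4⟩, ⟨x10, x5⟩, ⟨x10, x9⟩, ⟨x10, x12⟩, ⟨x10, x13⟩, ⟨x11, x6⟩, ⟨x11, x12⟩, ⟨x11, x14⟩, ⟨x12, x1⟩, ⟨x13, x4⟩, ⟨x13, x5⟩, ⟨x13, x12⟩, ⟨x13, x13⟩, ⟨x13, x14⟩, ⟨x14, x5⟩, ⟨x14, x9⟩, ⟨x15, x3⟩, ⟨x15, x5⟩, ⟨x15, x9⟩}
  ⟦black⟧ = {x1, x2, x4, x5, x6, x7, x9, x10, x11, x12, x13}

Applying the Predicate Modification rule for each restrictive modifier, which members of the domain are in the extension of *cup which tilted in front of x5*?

⟦which tilted⟧ = ⟦tilted⟧ = {x2, x4, x5, x6, x8, x9, x10, x14, x15}
⟦in front of x5⟧ = {x : ⟨x, x5⟩ ∈ ⟦in front of⟧} = {x2, x3, x6, x7, x10, x13, x14, x15}
⟦cup⟧ = {x1, x2, x3, x6, x7, x10, x11, x12, x13, x14, x15}
… ∩ ⟦which tilted⟧ = {x1, x2, x3, x6, x7, x10, x11, x12, x13, x14, x15} ∩ {x2, x4, x5, x6, x8, x9, x10, x14, x15} = {x2, x6, x10, x14, x15}
… ∩ ⟦in front of x5⟧ = {x2, x6, x10, x14, x15} ∩ {x2, x3, x6, x7, x10, x13, x14, x15} = {x2, x6, x10, x14, x15}
So ⟦cup which tilted in front of x5⟧ = {x2, x6, x10, x14, x15}.

{x2, x6, x10, x14, x15}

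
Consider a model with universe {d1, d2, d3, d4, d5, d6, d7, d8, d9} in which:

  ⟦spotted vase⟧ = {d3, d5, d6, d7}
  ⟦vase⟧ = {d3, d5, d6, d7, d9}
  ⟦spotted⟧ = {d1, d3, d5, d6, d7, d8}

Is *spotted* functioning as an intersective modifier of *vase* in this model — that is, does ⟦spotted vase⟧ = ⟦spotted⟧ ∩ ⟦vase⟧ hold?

⟦spotted⟧ ∩ ⟦vase⟧ = {d1, d3, d5, d6, d7, d8} ∩ {d3, d5, d6, d7, d9} = {d3, d5, d6, d7}
Observed ⟦spotted vase⟧ = {d3, d5, d6, d7}.
These coincide, so the modifier is intersective here.

yes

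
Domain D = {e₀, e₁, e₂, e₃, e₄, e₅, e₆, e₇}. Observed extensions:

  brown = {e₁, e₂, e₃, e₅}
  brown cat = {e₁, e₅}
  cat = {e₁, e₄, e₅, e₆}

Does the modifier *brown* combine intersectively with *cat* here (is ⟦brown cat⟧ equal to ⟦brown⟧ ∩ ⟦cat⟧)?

yes

⟦brown⟧ ∩ ⟦cat⟧ = {e₁, e₂, e₃, e₅} ∩ {e₁, e₄, e₅, e₆} = {e₁, e₅}
Observed ⟦brown cat⟧ = {e₁, e₅}.
These coincide, so the modifier is intersective here.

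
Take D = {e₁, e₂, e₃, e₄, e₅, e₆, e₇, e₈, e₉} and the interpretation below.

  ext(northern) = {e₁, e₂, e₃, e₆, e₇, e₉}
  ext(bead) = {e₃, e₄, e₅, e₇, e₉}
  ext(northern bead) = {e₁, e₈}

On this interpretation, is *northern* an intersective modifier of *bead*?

no

⟦northern⟧ ∩ ⟦bead⟧ = {e₁, e₂, e₃, e₆, e₇, e₉} ∩ {e₃, e₄, e₅, e₇, e₉} = {e₃, e₇, e₉}
Observed ⟦northern bead⟧ = {e₁, e₈}.
These differ, so the modifier is not intersective in this model.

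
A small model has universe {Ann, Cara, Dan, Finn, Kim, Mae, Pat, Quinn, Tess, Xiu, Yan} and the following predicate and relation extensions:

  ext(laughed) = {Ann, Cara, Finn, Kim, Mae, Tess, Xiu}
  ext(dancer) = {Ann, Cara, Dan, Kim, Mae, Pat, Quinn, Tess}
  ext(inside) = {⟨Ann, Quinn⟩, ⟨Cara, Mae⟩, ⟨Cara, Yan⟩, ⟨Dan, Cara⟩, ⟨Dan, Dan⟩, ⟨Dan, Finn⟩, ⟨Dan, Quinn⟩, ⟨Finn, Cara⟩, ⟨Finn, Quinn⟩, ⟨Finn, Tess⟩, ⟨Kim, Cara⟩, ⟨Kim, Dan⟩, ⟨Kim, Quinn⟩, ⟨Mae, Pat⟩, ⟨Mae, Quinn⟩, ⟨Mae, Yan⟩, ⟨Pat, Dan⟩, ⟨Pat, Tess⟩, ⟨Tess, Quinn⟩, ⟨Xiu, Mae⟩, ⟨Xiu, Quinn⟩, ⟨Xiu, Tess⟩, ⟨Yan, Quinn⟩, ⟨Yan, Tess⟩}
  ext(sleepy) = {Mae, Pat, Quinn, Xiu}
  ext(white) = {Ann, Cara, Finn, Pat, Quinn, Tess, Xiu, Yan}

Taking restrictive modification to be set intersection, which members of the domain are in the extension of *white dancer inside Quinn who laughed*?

⟦inside Quinn⟧ = {x : ⟨x, Quinn⟩ ∈ ⟦inside⟧} = {Ann, Dan, Finn, Kim, Mae, Tess, Xiu, Yan}
⟦who laughed⟧ = ⟦laughed⟧ = {Ann, Cara, Finn, Kim, Mae, Tess, Xiu}
⟦dancer⟧ = {Ann, Cara, Dan, Kim, Mae, Pat, Quinn, Tess}
… ∩ ⟦inside Quinn⟧ = {Ann, Cara, Dan, Kim, Mae, Pat, Quinn, Tess} ∩ {Ann, Dan, Finn, Kim, Mae, Tess, Xiu, Yan} = {Ann, Dan, Kim, Mae, Tess}
… ∩ ⟦who laughed⟧ = {Ann, Dan, Kim, Mae, Tess} ∩ {Ann, Cara, Finn, Kim, Mae, Tess, Xiu} = {Ann, Kim, Mae, Tess}
… ∩ ⟦white⟧ = {Ann, Kim, Mae, Tess} ∩ {Ann, Cara, Finn, Pat, Quinn, Tess, Xiu, Yan} = {Ann, Tess}
So ⟦white dancer inside Quinn who laughed⟧ = {Ann, Tess}.

{Ann, Tess}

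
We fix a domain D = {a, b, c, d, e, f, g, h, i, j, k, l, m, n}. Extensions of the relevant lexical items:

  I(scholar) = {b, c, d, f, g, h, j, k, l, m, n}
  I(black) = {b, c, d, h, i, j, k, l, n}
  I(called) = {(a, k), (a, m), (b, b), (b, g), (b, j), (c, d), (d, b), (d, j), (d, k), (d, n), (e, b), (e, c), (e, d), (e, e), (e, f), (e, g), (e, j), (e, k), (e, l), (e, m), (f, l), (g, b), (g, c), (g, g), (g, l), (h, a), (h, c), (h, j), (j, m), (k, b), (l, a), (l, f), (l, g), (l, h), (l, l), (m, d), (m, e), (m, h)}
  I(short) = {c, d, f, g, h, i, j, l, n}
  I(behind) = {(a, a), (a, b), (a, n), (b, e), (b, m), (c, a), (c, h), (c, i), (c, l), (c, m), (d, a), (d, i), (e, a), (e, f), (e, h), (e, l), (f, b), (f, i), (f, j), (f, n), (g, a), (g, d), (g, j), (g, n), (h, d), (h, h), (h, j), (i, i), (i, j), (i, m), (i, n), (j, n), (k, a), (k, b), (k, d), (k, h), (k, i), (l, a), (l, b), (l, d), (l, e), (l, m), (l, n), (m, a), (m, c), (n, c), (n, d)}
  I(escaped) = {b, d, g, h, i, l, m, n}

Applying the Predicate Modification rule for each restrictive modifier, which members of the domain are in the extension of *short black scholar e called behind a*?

⟦e called⟧ = {x : ⟨e, x⟩ ∈ ⟦called⟧} = {b, c, d, e, f, g, j, k, l, m}
⟦behind a⟧ = {x : ⟨x, a⟩ ∈ ⟦behind⟧} = {a, c, d, e, g, k, l, m}
⟦scholar⟧ = {b, c, d, f, g, h, j, k, l, m, n}
… ∩ ⟦e called⟧ = {b, c, d, f, g, h, j, k, l, m, n} ∩ {b, c, d, e, f, g, j, k, l, m} = {b, c, d, f, g, j, k, l, m}
… ∩ ⟦behind a⟧ = {b, c, d, f, g, j, k, l, m} ∩ {a, c, d, e, g, k, l, m} = {c, d, g, k, l, m}
… ∩ ⟦short⟧ = {c, d, g, k, l, m} ∩ {c, d, f, g, h, i, j, l, n} = {c, d, g, l}
… ∩ ⟦black⟧ = {c, d, g, l} ∩ {b, c, d, h, i, j, k, l, n} = {c, d, l}
So ⟦short black scholar e called behind a⟧ = {c, d, l}.

{c, d, l}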